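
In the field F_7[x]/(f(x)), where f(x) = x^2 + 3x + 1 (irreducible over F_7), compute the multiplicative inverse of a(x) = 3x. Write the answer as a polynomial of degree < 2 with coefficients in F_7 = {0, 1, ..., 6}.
a(x)^(-1) ≡ 2x + 6 (mod f(x))

Since f is irreducible over F_7, F_7[x]/(f) is a field and a(x) ≠ 0 has an inverse. Apply the extended Euclidean algorithm to f(x) and a(x) in F_7[x]: f(x) = (5x + 1)·a(x) + (1). The last nonzero remainder is the constant 1 = gcd(f, a) in F_7. Back-substituting through the division chain expresses 1 = s(x)·a(x) + t(x)·f(x) with s(x) ≡ 2x + 6 (mod f), so a(x)^(-1) ≡ s(x) = 2x + 6 (mod f). Check: (3x)·(2x + 6) = 6x^2 + 4x ≡ 1 (mod x^2 + 3x + 1).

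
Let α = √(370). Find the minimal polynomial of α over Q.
m_α(x) = x^2 - 370

α satisfies α^2 - 370 = 0, so x^2 - 370 annihilates α. Since d = 370 is squarefree and ≠ 1, it is not a perfect square in Q, so x^2 - 370 has no rational root and is therefore irreducible over Q (a degree-2 polynomial over a field is irreducible iff it has no root). Hence m_α(x) = x^2 - 370.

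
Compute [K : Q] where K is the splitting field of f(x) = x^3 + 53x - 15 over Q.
[K : Q] = 6

By the rational root test, any rational root of the monic integer polynomial f(x) = x^3 + 53x - 15 must be an integer dividing the constant term -15, i.e. one of ±{1, 3, 5, 15}. Evaluating: f(1) = 39, f(-1) = -69, f(3) = 171, f(-3) = -201, f(5) = 375, f(-5) = -405, f(15) = 4155, f(-15) = -4185; none is 0, so f has no rational root and is therefore irreducible over Q (a cubic with no linear factor over a field is irreducible). For an irreducible cubic, the Galois group is A_3 or S_3 according as the discriminant disc(f) = -4a^3 - 27b^2 = -4·(53)^3 - 27·(-15)^2 = -601583 is or is not a square in Q. Here disc(f) = -601583 is not a perfect square in Q, so the Galois group of f over Q is not contained in A_3 and must be all of S_3. The splitting field has degree |S_3| = 6 over Q, so [K : Q] = 6.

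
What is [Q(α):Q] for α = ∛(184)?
[Q(α):Q] = 3

The minimal polynomial of α is x^3 - 184, irreducible over Q since 184 is not a perfect cube (so x^3 - 184 has no rational root). Hence [Q(α):Q] = deg(m_α) = 3.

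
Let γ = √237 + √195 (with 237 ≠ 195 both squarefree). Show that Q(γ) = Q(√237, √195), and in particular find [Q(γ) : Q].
[Q(γ) : Q] = 4 (equivalently, Q(γ) = Q(√237, √195))

Obviously Q(γ) ⊆ Q(√237, √195), and [Q(√237, √195):Q] = 4 (since 237, 195 are distinct squarefree integers > 1 with 46215 not a perfect square). To show equality we compute the minimal polynomial of γ. From γ = √237 + √195: γ^2 = 237 + 2√(46215) + 195 = 432 + 2√(46215), so γ^2 - 432 = 2√(46215); squaring, (γ^2 - 432)^2 = 4·46215, i.e. γ^4 - 864γ^2 + 186624 - 184860 = 0, i.e. γ^4 - 864γ^2 + 1764 = 0. So γ is a root of x^4 - 864x^2 + 1764. This polynomial is irreducible over Q: it has no rational root (each ±√237 ± √195 is irrational), and any factorization into two quadratics over Q would force √(46215) ∈ Q (pairing opposite roots) or √237, √195 ∈ Q (other pairings), all impossible. Hence [Q(γ):Q] = 4 = [Q(√237, √195):Q], so Q(γ) = Q(√237, √195).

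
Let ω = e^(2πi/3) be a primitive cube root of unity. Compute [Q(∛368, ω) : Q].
[Q(∛368, ω) : Q] = 6

[Q(∛368):Q] = 3 (min poly x^3 - 368, irreducible since 368 is not a perfect cube). [Q(ω):Q] = 2 (min poly x^2 + x + 1). Since Q(∛368) ⊂ R and ω ∉ R, we have ω ∉ Q(∛368), so x^2 + x + 1 remains irreducible over Q(∛368) and [Q(∛368, ω) : Q(∛368)] = 2. By the tower law, [Q(∛368, ω) : Q] = 3 · 2 = 6. (In fact Q(∛368, ω) is the splitting field of x^3 - 368 over Q.)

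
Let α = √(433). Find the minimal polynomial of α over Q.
m_α(x) = x^2 - 433

α satisfies α^2 - 433 = 0, so x^2 - 433 annihilates α. Since d = 433 is squarefree and ≠ 1, it is not a perfect square in Q, so x^2 - 433 has no rational root and is therefore irreducible over Q (a degree-2 polynomial over a field is irreducible iff it has no root). Hence m_α(x) = x^2 - 433.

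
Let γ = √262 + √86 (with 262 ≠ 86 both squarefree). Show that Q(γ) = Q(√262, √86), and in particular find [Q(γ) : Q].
[Q(γ) : Q] = 4 (equivalently, Q(γ) = Q(√262, √86))

Obviously Q(γ) ⊆ Q(√262, √86), and [Q(√262, √86):Q] = 4 (since 262, 86 are distinct squarefree integers > 1 with 22532 not a perfect square). To show equality we compute the minimal polynomial of γ. From γ = √262 + √86: γ^2 = 262 + 2√(22532) + 86 = 348 + 2√(22532), so γ^2 - 348 = 2√(22532); squaring, (γ^2 - 348)^2 = 4·22532, i.e. γ^4 - 696γ^2 + 121104 - 90128 = 0, i.e. γ^4 - 696γ^2 + 30976 = 0. So γ is a root of x^4 - 696x^2 + 30976. This polynomial is irreducible over Q: it has no rational root (each ±√262 ± √86 is irrational), and any factorization into two quadratics over Q would force √(22532) ∈ Q (pairing opposite roots) or √262, √86 ∈ Q (other pairings), all impossible. Hence [Q(γ):Q] = 4 = [Q(√262, √86):Q], so Q(γ) = Q(√262, √86).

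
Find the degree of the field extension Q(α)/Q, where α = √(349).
[Q(α):Q] = 2

[Q(α):Q] equals the degree of the minimal polynomial of α. Here α^2 = 349 and x^2 - 349 is irreducible (d = 349 is squarefree, ≠ 1, hence not a square), so deg(m_α) = 2. Thus [Q(α):Q] = 2.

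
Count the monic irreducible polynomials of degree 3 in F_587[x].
There are 67420472 monic irreducible polynomials of degree 3 over F_587

Each element of F_{587^3} that lies in no proper subfield is a root of exactly one monic irreducible of degree 3 over F_587, and each such polynomial has 3 distinct roots in F_{587^3}. By Möbius inversion the count is N_587(3) = (1/3) Σ_{d|3} μ(3/d) · 587^d = (1/3)(μ(3)·587^1 + μ(1)·587^3) = 202261416/3 = 67420472.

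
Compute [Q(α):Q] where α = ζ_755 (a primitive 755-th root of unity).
[Q(α):Q] = 600

The minimal polynomial of ζ_755 over Q is the 755-th cyclotomic polynomial Φ_755(x), which is irreducible over Q and has degree φ(755) = 600. Hence [Q(α):Q] = φ(755) = 600.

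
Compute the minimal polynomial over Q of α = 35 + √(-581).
m_α(x) = x^2 - 70x + 1806

From α - 35 = √(-581), squaring gives (α - 35)^2 = -581, i.e. α^2 - 70α + 1225 = -581, so α^2 - 70α + 1806 = 0. The discriminant of x^2 - 70x + 1806 is (-70)^2 - 4·(1806) = 4900 - 7224 = -2324, and 4·(-581) is not a perfect square in Q since -581 is squarefree and ≠ 1. Hence x^2 - 70x + 1806 is irreducible over Q and is the minimal polynomial of α.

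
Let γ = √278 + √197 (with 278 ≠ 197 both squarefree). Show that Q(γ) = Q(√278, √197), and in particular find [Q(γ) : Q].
[Q(γ) : Q] = 4 (equivalently, Q(γ) = Q(√278, √197))

Obviously Q(γ) ⊆ Q(√278, √197), and [Q(√278, √197):Q] = 4 (since 278, 197 are distinct squarefree integers > 1 with 54766 not a perfect square). To show equality we compute the minimal polynomial of γ. From γ = √278 + √197: γ^2 = 278 + 2√(54766) + 197 = 475 + 2√(54766), so γ^2 - 475 = 2√(54766); squaring, (γ^2 - 475)^2 = 4·54766, i.e. γ^4 - 950γ^2 + 225625 - 219064 = 0, i.e. γ^4 - 950γ^2 + 6561 = 0. So γ is a root of x^4 - 950x^2 + 6561. This polynomial is irreducible over Q: it has no rational root (each ±√278 ± √197 is irrational), and any factorization into two quadratics over Q would force √(54766) ∈ Q (pairing opposite roots) or √278, √197 ∈ Q (other pairings), all impossible. Hence [Q(γ):Q] = 4 = [Q(√278, √197):Q], so Q(γ) = Q(√278, √197).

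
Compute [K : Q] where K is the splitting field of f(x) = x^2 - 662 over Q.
[K : Q] = 2

f(x) = x^2 - 662 factors as (x - √662)(x + √662). The splitting field is K = Q(√662). Since 662 is squarefree and > 1, it is not a perfect square, so x^2 - 662 is irreducible over Q and [Q(√662) : Q] = 2. Hence [K : Q] = 2.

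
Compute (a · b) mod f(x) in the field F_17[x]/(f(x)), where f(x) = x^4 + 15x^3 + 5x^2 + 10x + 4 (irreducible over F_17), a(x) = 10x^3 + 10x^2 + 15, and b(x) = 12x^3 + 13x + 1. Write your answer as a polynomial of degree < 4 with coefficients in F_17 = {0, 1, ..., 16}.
a · b ≡ 13x^3 + x^2 + 12x + 1 (mod f(x))

Multiply in F_17[x]: a(x)·b(x) = (10x^3 + 10x^2 + 15)·(12x^3 + 13x + 1) = x^6 + x^5 + 11x^4 + 14x^3 + 10x^2 + 8x + 15. This has degree ≥ 4, so divide by f(x) over F_17: x^6 + x^5 + 11x^4 + 14x^3 + 10x^2 + 8x + 15 = (x^2 + 3x + 12)·(x^4 + 15x^3 + 5x^2 + 10x + 4) + (13x^3 + x^2 + 12x + 1). Hence a·b ≡ 13x^3 + x^2 + 12x + 1 (mod f). (F_17[x]/(f) is a field with 17^4 = 83521 elements since f is irreducible of degree 4.)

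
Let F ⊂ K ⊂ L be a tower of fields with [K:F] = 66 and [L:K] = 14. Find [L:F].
[L:F] = 924

The tower law says that for any tower of field extensions F ⊂ K ⊂ L with finite degrees, [L:F] = [L:K] · [K:F]. Here this gives [L:F] = 14 · 66 = 924.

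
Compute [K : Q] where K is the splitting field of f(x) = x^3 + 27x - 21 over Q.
[K : Q] = 6

By the rational root test, any rational root of the monic integer polynomial f(x) = x^3 + 27x - 21 must be an integer dividing the constant term -21, i.e. one of ±{1, 3, 7, 21}. Evaluating: f(1) = 7, f(-1) = -49, f(3) = 87, f(-3) = -129, f(7) = 511, f(-7) = -553, f(21) = 9807, f(-21) = -9849; none is 0, so f has no rational root and is therefore irreducible over Q (a cubic with no linear factor over a field is irreducible). For an irreducible cubic, the Galois group is A_3 or S_3 according as the discriminant disc(f) = -4a^3 - 27b^2 = -4·(27)^3 - 27·(-21)^2 = -90639 is or is not a square in Q. Here disc(f) = -90639 is not a perfect square in Q, so the Galois group of f over Q is not contained in A_3 and must be all of S_3. The splitting field has degree |S_3| = 6 over Q, so [K : Q] = 6.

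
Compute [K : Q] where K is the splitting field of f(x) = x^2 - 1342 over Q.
[K : Q] = 2

f(x) = x^2 - 1342 factors as (x - √1342)(x + √1342). The splitting field is K = Q(√1342). Since 1342 is squarefree and > 1, it is not a perfect square, so x^2 - 1342 is irreducible over Q and [Q(√1342) : Q] = 2. Hence [K : Q] = 2.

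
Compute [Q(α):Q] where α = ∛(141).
[Q(α):Q] = 3

The minimal polynomial of α is x^3 - 141, irreducible over Q since 141 is not a perfect cube (so x^3 - 141 has no rational root). Hence [Q(α):Q] = deg(m_α) = 3.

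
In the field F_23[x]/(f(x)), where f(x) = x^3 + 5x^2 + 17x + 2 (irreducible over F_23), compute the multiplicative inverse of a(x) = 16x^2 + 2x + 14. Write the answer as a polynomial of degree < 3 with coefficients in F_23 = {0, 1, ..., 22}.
a(x)^(-1) ≡ 12x^2 + 12x + 17 (mod f(x))

Since f is irreducible over F_23, F_23[x]/(f) is a field and a(x) ≠ 0 has an inverse. Apply the extended Euclidean algorithm to f(x) and a(x) in F_23[x]: f(x) = (13x + 3)·a(x) + (13x + 6);  a(x) = (3x + 20)·(13x + 6) + (9). The last nonzero remainder is the constant 9 = gcd(f, a) in F_23. Back-substituting through the division chain expresses 9 = s(x)·a(x) + t(x)·f(x) with s(x) ≡ 16x^2 + 16x + 15 (mod f), so (16x^2 + 16x + 15)·a(x) ≡ 9 (mod f). Multiplying by 9^(-1) ≡ 18 in F_23 gives a(x)^(-1) ≡ 18·(16x^2 + 16x + 15) ≡ 12x^2 + 12x + 17 (mod f). Check: (16x^2 + 2x + 14)·(12x^2 + 12x + 17) = 8x^4 + 9x^3 + 4x^2 + 18x + 8 ≡ 1 (mod x^3 + 5x^2 + 17x + 2).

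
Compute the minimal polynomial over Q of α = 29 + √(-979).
m_α(x) = x^2 - 58x + 1820

From α - 29 = √(-979), squaring gives (α - 29)^2 = -979, i.e. α^2 - 58α + 841 = -979, so α^2 - 58α + 1820 = 0. The discriminant of x^2 - 58x + 1820 is (-58)^2 - 4·(1820) = 3364 - 7280 = -3916, and 4·(-979) is not a perfect square in Q since -979 is squarefree and ≠ 1. Hence x^2 - 58x + 1820 is irreducible over Q and is the minimal polynomial of α.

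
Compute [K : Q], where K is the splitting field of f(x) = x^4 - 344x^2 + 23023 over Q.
[K : Q] = 4

Solving the quadratic in x^2: x^2 = (344 ± √(344^2 - 4·23023))/2 = (344 ± √26244)/2 = (344 ± 162)/2, giving x^2 = 91 or x^2 = 253. So f(x) = (x^2 - 91)(x^2 - 253) and the roots of f are ±√91, ±√253. Hence the splitting field is K = Q(√91, √253). Since 91 and 253 are distinct squarefree integers > 1, their product 23023 is not a perfect square, so √253 ∉ Q(√91). By the tower law [K:Q] = [Q(√91,√253):Q(√91)] · [Q(√91):Q] = 2 · 2 = 4.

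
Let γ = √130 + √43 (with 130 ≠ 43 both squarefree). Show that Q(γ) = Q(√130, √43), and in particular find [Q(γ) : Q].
[Q(γ) : Q] = 4 (equivalently, Q(γ) = Q(√130, √43))

Obviously Q(γ) ⊆ Q(√130, √43), and [Q(√130, √43):Q] = 4 (since 130, 43 are distinct squarefree integers > 1 with 5590 not a perfect square). To show equality we compute the minimal polynomial of γ. From γ = √130 + √43: γ^2 = 130 + 2√(5590) + 43 = 173 + 2√(5590), so γ^2 - 173 = 2√(5590); squaring, (γ^2 - 173)^2 = 4·5590, i.e. γ^4 - 346γ^2 + 29929 - 22360 = 0, i.e. γ^4 - 346γ^2 + 7569 = 0. So γ is a root of x^4 - 346x^2 + 7569. This polynomial is irreducible over Q: it has no rational root (each ±√130 ± √43 is irrational), and any factorization into two quadratics over Q would force √(5590) ∈ Q (pairing opposite roots) or √130, √43 ∈ Q (other pairings), all impossible. Hence [Q(γ):Q] = 4 = [Q(√130, √43):Q], so Q(γ) = Q(√130, √43).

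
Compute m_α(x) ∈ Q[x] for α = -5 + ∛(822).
m_α(x) = x^3 + 15x^2 + 75x - 697

Set β = α + 5 = ∛(822), so β^3 = 822. Then (α + 5)^3 - 822 = 0, i.e. α is a root of g(x) = (x + 5)^3 - 822 = x^3 + 15x^2 + 75x - 697. Since g(x) = h(x + 5) where h(x) = x^3 - 822, and h is irreducible over Q (because 822 is not a perfect cube, so h has no rational root, and a monic cubic with no rational root is irreducible), g is also irreducible (irreducibility is preserved under the substitution x → x + 5). Hence m_α(x) = x^3 + 15x^2 + 75x - 697.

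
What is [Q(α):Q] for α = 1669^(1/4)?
[Q(α):Q] = 4

α is a root of x^4 - 1669. By Eisenstein's criterion at the prime p = 1669 (which divides the constant term 1669 but p^2 = 2785561 does not, since 1669 is squarefree), x^4 - 1669 is irreducible over Q. Hence [Q(α):Q] = 4.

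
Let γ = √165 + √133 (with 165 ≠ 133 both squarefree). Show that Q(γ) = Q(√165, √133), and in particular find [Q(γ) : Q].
[Q(γ) : Q] = 4 (equivalently, Q(γ) = Q(√165, √133))

Obviously Q(γ) ⊆ Q(√165, √133), and [Q(√165, √133):Q] = 4 (since 165, 133 are distinct squarefree integers > 1 with 21945 not a perfect square). To show equality we compute the minimal polynomial of γ. From γ = √165 + √133: γ^2 = 165 + 2√(21945) + 133 = 298 + 2√(21945), so γ^2 - 298 = 2√(21945); squaring, (γ^2 - 298)^2 = 4·21945, i.e. γ^4 - 596γ^2 + 88804 - 87780 = 0, i.e. γ^4 - 596γ^2 + 1024 = 0. So γ is a root of x^4 - 596x^2 + 1024. This polynomial is irreducible over Q: it has no rational root (each ±√165 ± √133 is irrational), and any factorization into two quadratics over Q would force √(21945) ∈ Q (pairing opposite roots) or √165, √133 ∈ Q (other pairings), all impossible. Hence [Q(γ):Q] = 4 = [Q(√165, √133):Q], so Q(γ) = Q(√165, √133).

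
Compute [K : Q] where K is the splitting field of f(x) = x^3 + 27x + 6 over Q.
[K : Q] = 6

By the rational root test, any rational root of the monic integer polynomial f(x) = x^3 + 27x + 6 must be an integer dividing the constant term 6, i.e. one of ±{1, 2, 3, 6}. Evaluating: f(1) = 34, f(-1) = -22, f(2) = 68, f(-2) = -56, f(3) = 114, f(-3) = -102, f(6) = 384, f(-6) = -372; none is 0, so f has no rational root and is therefore irreducible over Q (a cubic with no linear factor over a field is irreducible). For an irreducible cubic, the Galois group is A_3 or S_3 according as the discriminant disc(f) = -4a^3 - 27b^2 = -4·(27)^3 - 27·(6)^2 = -79704 is or is not a square in Q. Here disc(f) = -79704 is not a perfect square in Q, so the Galois group of f over Q is not contained in A_3 and must be all of S_3. The splitting field has degree |S_3| = 6 over Q, so [K : Q] = 6.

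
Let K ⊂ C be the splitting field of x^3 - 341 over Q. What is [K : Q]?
[K : Q] = 6

The roots of x^3 - 341 are ∛341, ω∛341, ω^2∛341 where ω = e^(2πi/3) is a primitive cube root of unity, so K = Q(∛341, ω). Now [Q(∛341):Q] = 3 (since 341 is not a perfect cube, x^3 - 341 is irreducible) and [Q(ω):Q] = 2. Both 2 and 3 divide [K:Q], and [K:Q] ≤ 3·2 = 6, so [K:Q] = 6. (Equivalently: Q(∛341) ⊂ R but ω ∉ R, so [K : Q(∛341)] = 2.)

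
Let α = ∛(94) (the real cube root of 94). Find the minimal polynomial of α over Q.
m_α(x) = x^3 - 94

α satisfies α^3 = 94, so x^3 - 94 annihilates α. By the rational root test, a rational root p/q (in lowest terms) of x^3 - 94 would satisfy p^3 = 94 q^3, forcing q = 1 and p^3 = 94; but 94 is not a perfect cube, contradiction. A monic cubic over Q with no rational root is irreducible (any nontrivial factorization would include a linear factor). Hence x^3 - 94 is the minimal polynomial of α, and in particular [Q(α):Q] = 3.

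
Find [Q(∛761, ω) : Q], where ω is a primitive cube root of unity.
[Q(∛761, ω) : Q] = 6

[Q(∛761):Q] = 3 (min poly x^3 - 761, irreducible since 761 is not a perfect cube). [Q(ω):Q] = 2 (min poly x^2 + x + 1). Since Q(∛761) ⊂ R and ω ∉ R, we have ω ∉ Q(∛761), so x^2 + x + 1 remains irreducible over Q(∛761) and [Q(∛761, ω) : Q(∛761)] = 2. By the tower law, [Q(∛761, ω) : Q] = 3 · 2 = 6. (In fact Q(∛761, ω) is the splitting field of x^3 - 761 over Q.)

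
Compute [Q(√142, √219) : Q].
[Q(√142, √219) : Q] = 4

[Q(√142):Q] = 2 (min poly x^2 - 142, irreducible since 142 is squarefree > 1). For the top step, suppose √219 ∈ Q(√142), say √219 = c + d√142 with c, d ∈ Q. Squaring: 219 = c^2 + 142d^2 + 2cd√142. Since √142 ∉ Q this forces 2cd = 0. If d = 0 then √219 = c ∈ Q, contradicting 219 squarefree > 1. If c = 0 then 219 = 142d^2, so 142·219 = (142d)^2 is a perfect square in Q — but 142·219 = 31098 is not a perfect square (since 142 and 219 are distinct squarefree integers). Contradiction. Hence √219 ∉ Q(√142), so x^2 - 219 stays irreducible over Q(√142) and [Q(√142, √219) : Q(√142)] = 2. By the tower law, [Q(√142, √219) : Q] = 2 · 2 = 4.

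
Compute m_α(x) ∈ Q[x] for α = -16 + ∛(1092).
m_α(x) = x^3 + 48x^2 + 768x + 3004

Set β = α + 16 = ∛(1092), so β^3 = 1092. Then (α + 16)^3 - 1092 = 0, i.e. α is a root of g(x) = (x + 16)^3 - 1092 = x^3 + 48x^2 + 768x + 3004. Since g(x) = h(x + 16) where h(x) = x^3 - 1092, and h is irreducible over Q (because 1092 is not a perfect cube, so h has no rational root, and a monic cubic with no rational root is irreducible), g is also irreducible (irreducibility is preserved under the substitution x → x + 16). Hence m_α(x) = x^3 + 48x^2 + 768x + 3004.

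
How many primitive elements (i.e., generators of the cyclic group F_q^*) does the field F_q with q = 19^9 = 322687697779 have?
There are φ(322687697778) = 106508019744 primitive elements

F_q^* is cyclic of order q - 1 = 322687697778. A cyclic group of order m has exactly φ(m) generators. Here m = 322687697778 = 2 · 3^4 · 127 · 523 · 29989, so the number of primitive elements is φ(322687697778) = 106508019744.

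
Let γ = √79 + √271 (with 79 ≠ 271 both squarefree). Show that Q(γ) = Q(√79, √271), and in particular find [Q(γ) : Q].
[Q(γ) : Q] = 4 (equivalently, Q(γ) = Q(√79, √271))

Obviously Q(γ) ⊆ Q(√79, √271), and [Q(√79, √271):Q] = 4 (since 79, 271 are distinct squarefree integers > 1 with 21409 not a perfect square). To show equality we compute the minimal polynomial of γ. From γ = √79 + √271: γ^2 = 79 + 2√(21409) + 271 = 350 + 2√(21409), so γ^2 - 350 = 2√(21409); squaring, (γ^2 - 350)^2 = 4·21409, i.e. γ^4 - 700γ^2 + 122500 - 85636 = 0, i.e. γ^4 - 700γ^2 + 36864 = 0. So γ is a root of x^4 - 700x^2 + 36864. This polynomial is irreducible over Q: it has no rational root (each ±√79 ± √271 is irrational), and any factorization into two quadratics over Q would force √(21409) ∈ Q (pairing opposite roots) or √79, √271 ∈ Q (other pairings), all impossible. Hence [Q(γ):Q] = 4 = [Q(√79, √271):Q], so Q(γ) = Q(√79, √271).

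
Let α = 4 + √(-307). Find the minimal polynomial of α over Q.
m_α(x) = x^2 - 8x + 323

From α - 4 = √(-307), squaring gives (α - 4)^2 = -307, i.e. α^2 - 8α + 16 = -307, so α^2 - 8α + 323 = 0. The discriminant of x^2 - 8x + 323 is (-8)^2 - 4·(323) = 64 - 1292 = -1228, and 4·(-307) is not a perfect square in Q since -307 is squarefree and ≠ 1. Hence x^2 - 8x + 323 is irreducible over Q and is the minimal polynomial of α.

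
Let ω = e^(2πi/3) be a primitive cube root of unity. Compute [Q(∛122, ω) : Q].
[Q(∛122, ω) : Q] = 6

[Q(∛122):Q] = 3 (min poly x^3 - 122, irreducible since 122 is not a perfect cube). [Q(ω):Q] = 2 (min poly x^2 + x + 1). Since Q(∛122) ⊂ R and ω ∉ R, we have ω ∉ Q(∛122), so x^2 + x + 1 remains irreducible over Q(∛122) and [Q(∛122, ω) : Q(∛122)] = 2. By the tower law, [Q(∛122, ω) : Q] = 3 · 2 = 6. (In fact Q(∛122, ω) is the splitting field of x^3 - 122 over Q.)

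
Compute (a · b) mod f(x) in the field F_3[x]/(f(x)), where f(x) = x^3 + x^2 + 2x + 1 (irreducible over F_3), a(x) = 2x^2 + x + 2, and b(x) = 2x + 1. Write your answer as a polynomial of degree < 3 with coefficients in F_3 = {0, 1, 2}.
a · b ≡ 1 (mod f(x))

Multiply in F_3[x]: a(x)·b(x) = (2x^2 + x + 2)·(2x + 1) = x^3 + x^2 + 2x + 2. This has degree ≥ 3, so divide by f(x) over F_3: x^3 + x^2 + 2x + 2 = (1)·(x^3 + x^2 + 2x + 1) + (1). Hence a·b ≡ 1 (mod f). (F_3[x]/(f) is a field with 3^3 = 27 elements since f is irreducible of degree 3.)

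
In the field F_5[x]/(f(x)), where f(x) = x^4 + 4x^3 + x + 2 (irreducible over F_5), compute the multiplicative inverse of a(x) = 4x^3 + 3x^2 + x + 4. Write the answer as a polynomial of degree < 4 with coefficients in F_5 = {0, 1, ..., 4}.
a(x)^(-1) ≡ 3x^3 + x^2 + 2x + 1 (mod f(x))

Since f is irreducible over F_5, F_5[x]/(f) is a field and a(x) ≠ 0 has an inverse. Apply the extended Euclidean algorithm to f(x) and a(x) in F_5[x]: f(x) = (4x + 3)·a(x) + (2x^2 + 2x);  a(x) = (2x + 2)·(2x^2 + 2x) + (2x + 4);  (2x^2 + 2x) = (x + 4)·(2x + 4) + (4). The last nonzero remainder is the constant 4 = gcd(f, a) in F_5. Back-substituting through the division chain expresses 4 = s(x)·a(x) + t(x)·f(x) with s(x) ≡ 2x^3 + 4x^2 + 3x + 4 (mod f), so (2x^3 + 4x^2 + 3x + 4)·a(x) ≡ 4 (mod f). Multiplying by 4^(-1) ≡ 4 in F_5 gives a(x)^(-1) ≡ 4·(2x^3 + 4x^2 + 3x + 4) ≡ 3x^3 + x^2 + 2x + 1 (mod f). Check: (4x^3 + 3x^2 + x + 4)·(3x^3 + x^2 + 2x + 1) = 2x^6 + 3x^5 + 4x^4 + 3x^3 + 4x^2 + 4x + 4 ≡ 1 (mod x^4 + 4x^3 + x + 2).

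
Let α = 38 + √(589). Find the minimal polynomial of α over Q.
m_α(x) = x^2 - 76x + 855

From α - 38 = √(589), squaring gives (α - 38)^2 = 589, i.e. α^2 - 76α + 1444 = 589, so α^2 - 76α + 855 = 0. The discriminant of x^2 - 76x + 855 is (-76)^2 - 4·(855) = 5776 - 3420 = 2356, and 4·(589) is not a perfect square in Q since 589 is squarefree and ≠ 1. Hence x^2 - 76x + 855 is irreducible over Q and is the minimal polynomial of α.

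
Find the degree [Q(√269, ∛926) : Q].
[Q(√269, ∛926) : Q] = 6

Let L = Q(√269, ∛926). Since Q(√269) ⊂ L and [Q(√269):Q] = 2, the tower law gives 2 | [L:Q]. Likewise Q(∛926) ⊂ L with [Q(∛926):Q] = 3 (because 926 is not a perfect cube), so 3 | [L:Q]. As gcd(2,3) = 1, [L:Q] is divisible by 6. Conversely L is generated over Q by √269 and ∛926, so [L:Q] ≤ 2·3 = 6. Therefore [Q(√269, ∛926) : Q] = 6.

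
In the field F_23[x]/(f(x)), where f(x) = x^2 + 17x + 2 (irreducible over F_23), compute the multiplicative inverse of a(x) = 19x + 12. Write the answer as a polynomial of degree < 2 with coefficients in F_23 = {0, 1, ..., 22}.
a(x)^(-1) ≡ 9x + 19 (mod f(x))

Since f is irreducible over F_23, F_23[x]/(f) is a field and a(x) ≠ 0 has an inverse. Apply the extended Euclidean algorithm to f(x) and a(x) in F_23[x]: f(x) = (17x + 18)·a(x) + (16). The last nonzero remainder is the constant 16 = gcd(f, a) in F_23. Back-substituting through the division chain expresses 16 = s(x)·a(x) + t(x)·f(x) with s(x) ≡ 6x + 5 (mod f), so (6x + 5)·a(x) ≡ 16 (mod f). Multiplying by 16^(-1) ≡ 13 in F_23 gives a(x)^(-1) ≡ 13·(6x + 5) ≡ 9x + 19 (mod f). Check: (19x + 12)·(9x + 19) = 10x^2 + 9x + 21 ≡ 1 (mod x^2 + 17x + 2).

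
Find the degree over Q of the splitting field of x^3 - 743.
[K : Q] = 6

The roots of x^3 - 743 are ∛743, ω∛743, ω^2∛743 where ω = e^(2πi/3) is a primitive cube root of unity, so K = Q(∛743, ω). Now [Q(∛743):Q] = 3 (since 743 is not a perfect cube, x^3 - 743 is irreducible) and [Q(ω):Q] = 2. Both 2 and 3 divide [K:Q], and [K:Q] ≤ 3·2 = 6, so [K:Q] = 6. (Equivalently: Q(∛743) ⊂ R but ω ∉ R, so [K : Q(∛743)] = 2.)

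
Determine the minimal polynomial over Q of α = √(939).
m_α(x) = x^2 - 939

α satisfies α^2 - 939 = 0, so x^2 - 939 annihilates α. Since d = 939 is squarefree and ≠ 1, it is not a perfect square in Q, so x^2 - 939 has no rational root and is therefore irreducible over Q (a degree-2 polynomial over a field is irreducible iff it has no root). Hence m_α(x) = x^2 - 939.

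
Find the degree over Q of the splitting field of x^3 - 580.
[K : Q] = 6

The roots of x^3 - 580 are ∛580, ω∛580, ω^2∛580 where ω = e^(2πi/3) is a primitive cube root of unity, so K = Q(∛580, ω). Now [Q(∛580):Q] = 3 (since 580 is not a perfect cube, x^3 - 580 is irreducible) and [Q(ω):Q] = 2. Both 2 and 3 divide [K:Q], and [K:Q] ≤ 3·2 = 6, so [K:Q] = 6. (Equivalently: Q(∛580) ⊂ R but ω ∉ R, so [K : Q(∛580)] = 2.)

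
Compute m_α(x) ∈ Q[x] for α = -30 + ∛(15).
m_α(x) = x^3 + 90x^2 + 2700x + 26985

Set β = α + 30 = ∛(15), so β^3 = 15. Then (α + 30)^3 - 15 = 0, i.e. α is a root of g(x) = (x + 30)^3 - 15 = x^3 + 90x^2 + 2700x + 26985. Since g(x) = h(x + 30) where h(x) = x^3 - 15, and h is irreducible over Q (because 15 is not a perfect cube, so h has no rational root, and a monic cubic with no rational root is irreducible), g is also irreducible (irreducibility is preserved under the substitution x → x + 30). Hence m_α(x) = x^3 + 90x^2 + 2700x + 26985.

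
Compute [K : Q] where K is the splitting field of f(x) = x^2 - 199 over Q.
[K : Q] = 2

f(x) = x^2 - 199 factors as (x - √199)(x + √199). The splitting field is K = Q(√199). Since 199 is squarefree and > 1, it is not a perfect square, so x^2 - 199 is irreducible over Q and [Q(√199) : Q] = 2. Hence [K : Q] = 2.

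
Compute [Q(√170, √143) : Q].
[Q(√170, √143) : Q] = 4

[Q(√170):Q] = 2 (min poly x^2 - 170, irreducible since 170 is squarefree > 1). For the top step, suppose √143 ∈ Q(√170), say √143 = c + d√170 with c, d ∈ Q. Squaring: 143 = c^2 + 170d^2 + 2cd√170. Since √170 ∉ Q this forces 2cd = 0. If d = 0 then √143 = c ∈ Q, contradicting 143 squarefree > 1. If c = 0 then 143 = 170d^2, so 170·143 = (170d)^2 is a perfect square in Q — but 170·143 = 24310 is not a perfect square (since 170 and 143 are distinct squarefree integers). Contradiction. Hence √143 ∉ Q(√170), so x^2 - 143 stays irreducible over Q(√170) and [Q(√170, √143) : Q(√170)] = 2. By the tower law, [Q(√170, √143) : Q] = 2 · 2 = 4.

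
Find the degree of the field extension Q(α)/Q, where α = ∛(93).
[Q(α):Q] = 3

The minimal polynomial of α is x^3 - 93, irreducible over Q since 93 is not a perfect cube (so x^3 - 93 has no rational root). Hence [Q(α):Q] = deg(m_α) = 3.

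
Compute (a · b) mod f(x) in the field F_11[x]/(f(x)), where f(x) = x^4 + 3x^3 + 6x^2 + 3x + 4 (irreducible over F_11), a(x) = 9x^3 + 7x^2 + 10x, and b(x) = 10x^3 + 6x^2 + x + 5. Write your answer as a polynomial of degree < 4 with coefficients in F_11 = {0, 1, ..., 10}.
a · b ≡ 10x^3 + 5x^2 + 3x + 2 (mod f(x))

Multiply in F_11[x]: a(x)·b(x) = (9x^3 + 7x^2 + 10x)·(10x^3 + 6x^2 + x + 5) = 2x^6 + 3x^5 + 8x^4 + 2x^3 + x^2 + 6x. This has degree ≥ 4, so divide by f(x) over F_11: 2x^6 + 3x^5 + 8x^4 + 2x^3 + x^2 + 6x = (2x^2 + 8x + 5)·(x^4 + 3x^3 + 6x^2 + 3x + 4) + (10x^3 + 5x^2 + 3x + 2). Hence a·b ≡ 10x^3 + 5x^2 + 3x + 2 (mod f). (F_11[x]/(f) is a field with 11^4 = 14641 elements since f is irreducible of degree 4.)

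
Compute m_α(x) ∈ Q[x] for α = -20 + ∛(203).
m_α(x) = x^3 + 60x^2 + 1200x + 7797

Set β = α + 20 = ∛(203), so β^3 = 203. Then (α + 20)^3 - 203 = 0, i.e. α is a root of g(x) = (x + 20)^3 - 203 = x^3 + 60x^2 + 1200x + 7797. Since g(x) = h(x + 20) where h(x) = x^3 - 203, and h is irreducible over Q (because 203 is not a perfect cube, so h has no rational root, and a monic cubic with no rational root is irreducible), g is also irreducible (irreducibility is preserved under the substitution x → x + 20). Hence m_α(x) = x^3 + 60x^2 + 1200x + 7797.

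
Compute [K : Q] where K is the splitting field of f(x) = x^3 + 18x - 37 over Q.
[K : Q] = 6

By the rational root test, any rational root of the monic integer polynomial f(x) = x^3 + 18x - 37 must be an integer dividing the constant term -37, i.e. one of ±{1, 37}. Evaluating: f(1) = -18, f(-1) = -56, f(37) = 51282, f(-37) = -51356; none is 0, so f has no rational root and is therefore irreducible over Q (a cubic with no linear factor over a field is irreducible). For an irreducible cubic, the Galois group is A_3 or S_3 according as the discriminant disc(f) = -4a^3 - 27b^2 = -4·(18)^3 - 27·(-37)^2 = -60291 is or is not a square in Q. Here disc(f) = -60291 is not a perfect square in Q, so the Galois group of f over Q is not contained in A_3 and must be all of S_3. The splitting field has degree |S_3| = 6 over Q, so [K : Q] = 6.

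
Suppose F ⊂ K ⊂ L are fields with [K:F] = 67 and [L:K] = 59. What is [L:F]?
[L:F] = 3953

The tower law says that for any tower of field extensions F ⊂ K ⊂ L with finite degrees, [L:F] = [L:K] · [K:F]. Here this gives [L:F] = 59 · 67 = 3953.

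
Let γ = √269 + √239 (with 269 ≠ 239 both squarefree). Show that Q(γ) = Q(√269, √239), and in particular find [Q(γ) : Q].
[Q(γ) : Q] = 4 (equivalently, Q(γ) = Q(√269, √239))

Obviously Q(γ) ⊆ Q(√269, √239), and [Q(√269, √239):Q] = 4 (since 269, 239 are distinct squarefree integers > 1 with 64291 not a perfect square). To show equality we compute the minimal polynomial of γ. From γ = √269 + √239: γ^2 = 269 + 2√(64291) + 239 = 508 + 2√(64291), so γ^2 - 508 = 2√(64291); squaring, (γ^2 - 508)^2 = 4·64291, i.e. γ^4 - 1016γ^2 + 258064 - 257164 = 0, i.e. γ^4 - 1016γ^2 + 900 = 0. So γ is a root of x^4 - 1016x^2 + 900. This polynomial is irreducible over Q: it has no rational root (each ±√269 ± √239 is irrational), and any factorization into two quadratics over Q would force √(64291) ∈ Q (pairing opposite roots) or √269, √239 ∈ Q (other pairings), all impossible. Hence [Q(γ):Q] = 4 = [Q(√269, √239):Q], so Q(γ) = Q(√269, √239).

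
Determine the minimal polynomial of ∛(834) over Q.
m_α(x) = x^3 - 834

α satisfies α^3 = 834, so x^3 - 834 annihilates α. By the rational root test, a rational root p/q (in lowest terms) of x^3 - 834 would satisfy p^3 = 834 q^3, forcing q = 1 and p^3 = 834; but 834 is not a perfect cube, contradiction. A monic cubic over Q with no rational root is irreducible (any nontrivial factorization would include a linear factor). Hence x^3 - 834 is the minimal polynomial of α, and in particular [Q(α):Q] = 3.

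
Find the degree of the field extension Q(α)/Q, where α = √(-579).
[Q(α):Q] = 2

[Q(α):Q] equals the degree of the minimal polynomial of α. Here α^2 = -579 and x^2 + 579 is irreducible (d = -579 is squarefree, ≠ 1, hence not a square), so deg(m_α) = 2. Thus [Q(α):Q] = 2.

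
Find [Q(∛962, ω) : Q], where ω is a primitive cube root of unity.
[Q(∛962, ω) : Q] = 6

[Q(∛962):Q] = 3 (min poly x^3 - 962, irreducible since 962 is not a perfect cube). [Q(ω):Q] = 2 (min poly x^2 + x + 1). Since Q(∛962) ⊂ R and ω ∉ R, we have ω ∉ Q(∛962), so x^2 + x + 1 remains irreducible over Q(∛962) and [Q(∛962, ω) : Q(∛962)] = 2. By the tower law, [Q(∛962, ω) : Q] = 3 · 2 = 6. (In fact Q(∛962, ω) is the splitting field of x^3 - 962 over Q.)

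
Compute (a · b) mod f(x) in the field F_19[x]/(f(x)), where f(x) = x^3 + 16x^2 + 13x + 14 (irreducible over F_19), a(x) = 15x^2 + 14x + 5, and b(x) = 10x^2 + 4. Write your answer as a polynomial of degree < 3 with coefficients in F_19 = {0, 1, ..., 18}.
a · b ≡ 6x^2 + 14x + 6 (mod f(x))

Multiply in F_19[x]: a(x)·b(x) = (15x^2 + 14x + 5)·(10x^2 + 4) = 17x^4 + 7x^3 + 15x^2 + 18x + 1. This has degree ≥ 3, so divide by f(x) over F_19: 17x^4 + 7x^3 + 15x^2 + 18x + 1 = (17x + 1)·(x^3 + 16x^2 + 13x + 14) + (6x^2 + 14x + 6). Hence a·b ≡ 6x^2 + 14x + 6 (mod f). (F_19[x]/(f) is a field with 19^3 = 6859 elements since f is irreducible of degree 3.)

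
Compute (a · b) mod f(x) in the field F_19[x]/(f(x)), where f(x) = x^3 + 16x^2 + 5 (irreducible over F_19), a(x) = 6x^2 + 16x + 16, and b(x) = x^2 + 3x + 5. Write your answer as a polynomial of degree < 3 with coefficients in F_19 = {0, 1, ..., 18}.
a · b ≡ 3x^2 + 3x + 10 (mod f(x))

Multiply in F_19[x]: a(x)·b(x) = (6x^2 + 16x + 16)·(x^2 + 3x + 5) = 6x^4 + 15x^3 + 18x^2 + 14x + 4. This has degree ≥ 3, so divide by f(x) over F_19: 6x^4 + 15x^3 + 18x^2 + 14x + 4 = (6x + 14)·(x^3 + 16x^2 + 5) + (3x^2 + 3x + 10). Hence a·b ≡ 3x^2 + 3x + 10 (mod f). (F_19[x]/(f) is a field with 19^3 = 6859 elements since f is irreducible of degree 3.)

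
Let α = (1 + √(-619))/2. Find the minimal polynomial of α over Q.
m_α(x) = x^2 - x + 155

From 2α - 1 = √(-619), squaring gives (2α - 1)^2 = -619, i.e. 4α^2 - 4α + 1 = -619, so α^2 - α + (1 + 619)/4 = 0. Since -619 ≡ 1 (mod 4), (1 + 619)/4 = 155 ∈ Z. The polynomial x^2 - x + 155 has discriminant 1 - 4·(155) = -619, which is not a perfect square in Q (d = -619 is squarefree and ≠ 1), so x^2 - x + 155 is irreducible over Q. It is the minimal polynomial of α.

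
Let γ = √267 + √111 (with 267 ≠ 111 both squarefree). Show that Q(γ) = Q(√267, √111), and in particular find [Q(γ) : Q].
[Q(γ) : Q] = 4 (equivalently, Q(γ) = Q(√267, √111))

Obviously Q(γ) ⊆ Q(√267, √111), and [Q(√267, √111):Q] = 4 (since 267, 111 are distinct squarefree integers > 1 with 29637 not a perfect square). To show equality we compute the minimal polynomial of γ. From γ = √267 + √111: γ^2 = 267 + 2√(29637) + 111 = 378 + 2√(29637), so γ^2 - 378 = 2√(29637); squaring, (γ^2 - 378)^2 = 4·29637, i.e. γ^4 - 756γ^2 + 142884 - 118548 = 0, i.e. γ^4 - 756γ^2 + 24336 = 0. So γ is a root of x^4 - 756x^2 + 24336. This polynomial is irreducible over Q: it has no rational root (each ±√267 ± √111 is irrational), and any factorization into two quadratics over Q would force √(29637) ∈ Q (pairing opposite roots) or √267, √111 ∈ Q (other pairings), all impossible. Hence [Q(γ):Q] = 4 = [Q(√267, √111):Q], so Q(γ) = Q(√267, √111).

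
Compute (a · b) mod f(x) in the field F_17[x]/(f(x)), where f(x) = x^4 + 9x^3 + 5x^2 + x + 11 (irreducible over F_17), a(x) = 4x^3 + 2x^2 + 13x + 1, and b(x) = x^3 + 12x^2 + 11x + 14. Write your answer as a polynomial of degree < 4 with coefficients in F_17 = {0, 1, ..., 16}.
a · b ≡ 15x^3 + 8x^2 + 2x + 15 (mod f(x))

Multiply in F_17[x]: a(x)·b(x) = (4x^3 + 2x^2 + 13x + 1)·(x^3 + 12x^2 + 11x + 14) = 4x^6 + 16x^5 + 13x^4 + 14x^3 + 13x^2 + 6x + 14. This has degree ≥ 4, so divide by f(x) over F_17: 4x^6 + 16x^5 + 13x^4 + 14x^3 + 13x^2 + 6x + 14 = (4x^2 + 14x + 3)·(x^4 + 9x^3 + 5x^2 + x + 11) + (15x^3 + 8x^2 + 2x + 15). Hence a·b ≡ 15x^3 + 8x^2 + 2x + 15 (mod f). (F_17[x]/(f) is a field with 17^4 = 83521 elements since f is irreducible of degree 4.)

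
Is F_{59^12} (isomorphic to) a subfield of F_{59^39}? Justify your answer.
No: F_{59^12} is not a subfield of F_{59^39}

F_{p^m} embeds in F_{p^n} iff m | n. Here 12 ∤ 39 (since 39 = 3·12 + 3 with remainder 3 ≠ 0), so F_{59^12} is not a subfield of F_{59^39}. Equivalently: if it were, the tower law would give 12 = [F_{59^12}:F_59] dividing [F_{59^39}:F_59] = 39, contradiction.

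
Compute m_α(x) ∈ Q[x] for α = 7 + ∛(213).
m_α(x) = x^3 - 21x^2 + 147x - 556

Set β = α - 7 = ∛(213), so β^3 = 213. Then (α - 7)^3 - 213 = 0, i.e. α is a root of g(x) = (x - 7)^3 - 213 = x^3 - 21x^2 + 147x - 556. Since g(x) = h(x - 7) where h(x) = x^3 - 213, and h is irreducible over Q (because 213 is not a perfect cube, so h has no rational root, and a monic cubic with no rational root is irreducible), g is also irreducible (irreducibility is preserved under the substitution x → x - 7). Hence m_α(x) = x^3 - 21x^2 + 147x - 556.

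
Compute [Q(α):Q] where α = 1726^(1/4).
[Q(α):Q] = 4

α is a root of x^4 - 1726. By Eisenstein's criterion at the prime p = 2 (which divides the constant term 1726 but p^2 = 4 does not, since 1726 is squarefree), x^4 - 1726 is irreducible over Q. Hence [Q(α):Q] = 4.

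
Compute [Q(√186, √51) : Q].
[Q(√186, √51) : Q] = 4

[Q(√186):Q] = 2 (min poly x^2 - 186, irreducible since 186 is squarefree > 1). For the top step, suppose √51 ∈ Q(√186), say √51 = c + d√186 with c, d ∈ Q. Squaring: 51 = c^2 + 186d^2 + 2cd√186. Since √186 ∉ Q this forces 2cd = 0. If d = 0 then √51 = c ∈ Q, contradicting 51 squarefree > 1. If c = 0 then 51 = 186d^2, so 186·51 = (186d)^2 is a perfect square in Q — but 186·51 = 9486 is not a perfect square (since 186 and 51 are distinct squarefree integers). Contradiction. Hence √51 ∉ Q(√186), so x^2 - 51 stays irreducible over Q(√186) and [Q(√186, √51) : Q(√186)] = 2. By the tower law, [Q(√186, √51) : Q] = 2 · 2 = 4.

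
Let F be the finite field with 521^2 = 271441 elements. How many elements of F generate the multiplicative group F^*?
There are φ(271440) = 64512 primitive elements

F_q^* is cyclic of order q - 1 = 271440. A cyclic group of order m has exactly φ(m) generators. Here m = 271440 = 2^4 · 3^2 · 5 · 13 · 29, so the number of primitive elements is φ(271440) = 64512.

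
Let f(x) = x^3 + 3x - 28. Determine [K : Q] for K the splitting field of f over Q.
[K : Q] = 6

By the rational root test, any rational root of the monic integer polynomial f(x) = x^3 + 3x - 28 must be an integer dividing the constant term -28, i.e. one of ±{1, 2, 4, 7, 14, 28}. Evaluating: f(1) = -24, f(-1) = -32, f(2) = -14, f(-2) = -42, f(4) = 48, f(-4) = -104, f(7) = 336, f(-7) = -392, f(14) = 2758, f(-14) = -2814, f(28) = 22008, f(-28) = -22064; none is 0, so f has no rational root and is therefore irreducible over Q (a cubic with no linear factor over a field is irreducible). For an irreducible cubic, the Galois group is A_3 or S_3 according as the discriminant disc(f) = -4a^3 - 27b^2 = -4·(3)^3 - 27·(-28)^2 = -21276 is or is not a square in Q. Here disc(f) = -21276 is not a perfect square in Q, so the Galois group of f over Q is not contained in A_3 and must be all of S_3. The splitting field has degree |S_3| = 6 over Q, so [K : Q] = 6.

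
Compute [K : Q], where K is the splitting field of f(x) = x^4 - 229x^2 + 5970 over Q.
[K : Q] = 4

Solving the quadratic in x^2: x^2 = (229 ± √(229^2 - 4·5970))/2 = (229 ± √28561)/2 = (229 ± 169)/2, giving x^2 = 30 or x^2 = 199. So f(x) = (x^2 - 30)(x^2 - 199) and the roots of f are ±√30, ±√199. Hence the splitting field is K = Q(√30, √199). Since 30 and 199 are distinct squarefree integers > 1, their product 5970 is not a perfect square, so √199 ∉ Q(√30). By the tower law [K:Q] = [Q(√30,√199):Q(√30)] · [Q(√30):Q] = 2 · 2 = 4.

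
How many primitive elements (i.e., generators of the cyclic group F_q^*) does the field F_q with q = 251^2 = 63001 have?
There are φ(63000) = 14400 primitive elements

F_q^* is cyclic of order q - 1 = 63000. A cyclic group of order m has exactly φ(m) generators. Here m = 63000 = 2^3 · 3^2 · 5^3 · 7, so the number of primitive elements is φ(63000) = 14400.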